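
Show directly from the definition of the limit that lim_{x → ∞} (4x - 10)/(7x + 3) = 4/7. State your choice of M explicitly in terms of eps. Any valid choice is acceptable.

M = (82/49)/eps

Suppose eps > 0. We seek M > 0 such that x > M implies |(4x - 10)/(7x + 3) − (4/7)| < eps.
(4x - 10)/(7x + 3) − (4/7) = (7(4x - 10) − 4(7x + 3)) / (7(7x + 3)) = -82/(7(7x + 3)).
For x > 0 we have 7x + 3 > 7x, so |(4x - 10)/(7x + 3) − (4/7)| = 82/(7(7x + 3)) < 82/(7·7x) = (82/49)/x.
Thus |(4x - 10)/(7x + 3) − (4/7)| < eps whenever x > (82/49)/eps.
Take M = (82/49)/eps. If x > M then |(4x - 10)/(7x + 3) − (4/7)| < (82/49)/x < eps.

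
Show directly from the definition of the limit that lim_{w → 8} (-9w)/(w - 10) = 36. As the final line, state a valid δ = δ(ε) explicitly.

δ = min(1, (1/45)ε)

Let ε > 0. We want δ > 0 with 0 < |w − 8| < δ ⇒ |(-9w)/(w - 10) − 36| < ε.
Combining over a common denominator, (-9w)/(w - 10) − 36 = [(-9w)·(-2) − (-72)·(w - 10)] / [(-2)·(w - 10)] = 90(w − 8) / ((-2)(w - 10)).
So |(-9w)/(w - 10) − 36| = 90|w − 8| / (2·|w − 10|).
Restrict δ ≤ 1. Then |w − 8| < 1 gives |w − 10| = |(w − 8) + (-2)| ≥ 2 − 1 = 1.
Hence |(-9w)/(w - 10) − 36| < 90|w − 8|/(2·1) = 45|w − 8|, which is < ε once |w − 8| < (1/45)ε.
Take δ = min(1, (1/45)ε). Then 0 < |w − 8| < δ forces both bounds, so |(-9w)/(w - 10) − 36| < ε.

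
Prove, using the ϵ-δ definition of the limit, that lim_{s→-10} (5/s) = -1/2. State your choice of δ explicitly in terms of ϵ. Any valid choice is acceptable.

Suppose ϵ > 0. We seek δ > 0 such that 0 < |s + 10| < δ implies |5/s + 1/2| < ϵ.
|5/s + 1/2| = 5·|-10 − s|/(10·|s|) = 5|s + 10|/(10|s|).
Restrict δ ≤ 5. Then |s + 10| < 5 gives |s| > 5, so 10|s| > 50.
Then |5/s + 1/2| < 5|s + 10|/50, which is < ϵ when |s + 10| < 10ϵ.
Take δ = min(5, 10ϵ). Then 0 < |s + 10| < δ gives both |s + 10| < 5 and |s + 10| < 10ϵ, so |5/s + 1/2| < ϵ.

δ = min(5, 10ϵ)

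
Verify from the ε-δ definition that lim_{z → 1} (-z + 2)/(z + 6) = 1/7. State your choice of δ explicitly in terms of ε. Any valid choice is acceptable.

δ = min(7/2, (49/16)ε)

Suppose ε > 0. We want δ > 0 with 0 < |z − 1| < δ ⇒ |(-z + 2)/(z + 6) − (1/7)| < ε.
Combining over a common denominator, (-z + 2)/(z + 6) − (1/7) = [(-z + 2)·7 − 1·(z + 6)] / [7·(z + 6)] = -8(z − 1) / (7(z + 6)).
So |(-z + 2)/(z + 6) − (1/7)| = 8|z − 1| / (7·|z + 6|).
Require δ ≤ 7/2, so |z + 6| ≥ |7| − |z − 1| > 7 − 7/2 = 7/2.
Hence |(-z + 2)/(z + 6) − (1/7)| < 8|z − 1|/(7·(7/2)) = (16/49)|z − 1|, which is < ε once |z − 1| < (49/16)ε.
Take δ = min(7/2, (49/16)ε). Then 0 < |z − 1| < δ forces both bounds, so |(-z + 2)/(z + 6) − (1/7)| < ε.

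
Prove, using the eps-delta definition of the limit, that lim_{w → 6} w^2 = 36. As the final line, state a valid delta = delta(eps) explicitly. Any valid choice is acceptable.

delta = min(1, eps/13)

Suppose eps > 0. We seek delta > 0 with 0 < |w − 6| < delta ⇒ |w^2 − 36| < eps.
Factor: w^2 − 36 = (w − 6)(w + 6), so |w^2 − 36| = |w − 6|·|w + 6|.
Impose delta ≤ 1 so that |w| < 7; then |w + 6| ≤ 13.
Hence |w^2 − 36| ≤ 13|w − 6|, which is < eps once |w − 6| < eps/13.
Take delta = min(1, eps/13). If 0 < |w − 6| < delta then both bounds hold and |w^2 − 36| ≤ 13|w − 6| < 13·(eps/13) = eps.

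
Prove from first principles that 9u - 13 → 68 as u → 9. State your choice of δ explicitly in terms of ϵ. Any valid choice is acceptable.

Let ϵ > 0 be given. We need δ > 0 so that 0 < |u − 9| < δ implies |(9u - 13) − 68| < ϵ.
Since (9u - 13) − 68 = 9(u − 9), we have |(9u - 13) − 68| = 9|u − 9|.
Thus it suffices that |u − 9| < ϵ/9.
Take δ = ϵ/9. If 0 < |u − 9| < δ then |(9u - 13) − 68| = 9|u − 9| < 9·(ϵ/9) = ϵ.

δ = ϵ/9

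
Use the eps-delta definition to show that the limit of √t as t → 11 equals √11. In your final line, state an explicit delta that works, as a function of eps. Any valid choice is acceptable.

Let eps > 0 be given. We want delta > 0 such that 0 < |t − 11| < delta implies |√t − √11| < eps.
Rationalise: √t − √11 = (t − 11)/(√t + √11), so |√t − √11| = |t − 11|/(√t + √11).
Restrict delta ≤ 11 so that |t − 11| < 11 forces t > 0, and then √t + √11 > √11.
Hence |√t − √11| < |t − 11|/√11, which is < eps once |t − 11| < √11·eps.
Take delta = min(11, √11·eps). If 0 < |t − 11| < delta then t > 0 and |√t − √11| < |t − 11|/√11 < eps.

delta = min(11, √11·eps)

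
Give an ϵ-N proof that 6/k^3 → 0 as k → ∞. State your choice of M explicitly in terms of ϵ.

Suppose ϵ > 0. For k ≥ 1, |6/k^3 − 0| = 6/k^3.
6/k^3 < ϵ ⇔ k^3 > 6/ϵ ⇔ k > (6/ϵ)^{1/3}.
Take M = (6/ϵ)^{1/3}. Then k > M implies 6/k^3 < ϵ.

M = (6/ϵ)^{1/3}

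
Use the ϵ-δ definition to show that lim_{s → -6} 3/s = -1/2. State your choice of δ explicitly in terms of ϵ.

Let ϵ > 0 be given. We seek δ > 0 such that 0 < |s + 6| < δ implies |3/s + 1/2| < ϵ.
|3/s + 1/2| = 3·|-6 − s|/(6·|s|) = 3|s + 6|/(6|s|).
Restrict δ ≤ 3. Then |s + 6| < 3 gives |s| > 3, so 6|s| > 18.
Then |3/s + 1/2| < 3|s + 6|/18, which is < ϵ when |s + 6| < 6ϵ.
Take δ = min(3, 6ϵ). Then 0 < |s + 6| < δ gives both |s + 6| < 3 and |s + 6| < 6ϵ, so |3/s + 1/2| < ϵ.

δ = min(3, 6ϵ)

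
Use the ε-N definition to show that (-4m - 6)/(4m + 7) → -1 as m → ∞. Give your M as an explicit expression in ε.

M = (1/4)/ε

Suppose ε > 0. For m ≥ 1, |(-4m - 6)/(4m + 7) + 1| = |4|/(4(4m + 7)) = 4/(4(4m + 7)).
Since 4m + 7 ≥ 4m for m ≥ 1, this is ≤ 4/(4·4m) = (1/4)/m.
So |(-4m - 6)/(4m + 7) + 1| < ε whenever m > (1/4)/ε.
Take M = (1/4)/ε. If m > M then |(-4m - 6)/(4m + 7) + 1| ≤ (1/4)/m < ε.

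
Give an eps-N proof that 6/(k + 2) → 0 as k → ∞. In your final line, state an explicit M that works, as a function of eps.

Suppose eps > 0. For k ≥ 1, |6/(k + 2) − 0| = 6/(k + 2) ≤ 6/k.
We need 6/k < eps, i.e. k > 6/eps.
Take M = 6/eps. If k > M then |6/(k + 2)| ≤ 6/k < eps.

M = 6/eps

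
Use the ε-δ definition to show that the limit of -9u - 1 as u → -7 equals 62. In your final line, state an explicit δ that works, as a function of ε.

Let ε > 0 be given. We need δ > 0 so that 0 < |u + 7| < δ implies |(-9u - 1) − 62| < ε.
|(-9u - 1) − 62| = |-9u - 63| = 9|u + 7|.
So 9|u + 7| < ε exactly when |u + 7| < ε/9.
Take δ = ε/9. If 0 < |u + 7| < δ then |(-9u - 1) − 62| = 9|u + 7| < 9·(ε/9) = ε.

δ = ε/9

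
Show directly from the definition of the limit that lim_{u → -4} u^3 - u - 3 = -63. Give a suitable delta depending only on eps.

Let eps > 0. We want delta > 0 such that 0 < |u + 4| < delta implies |(u^3 - u - 3) + 63| < eps.
(u^3 - u - 3) + 63 = u^3 - u + 60 = (u + 4)(u^2 - 4u + 15).
So |(u^3 - u - 3) + 63| = |u + 4|·|u^2 - 4u + 15|.
Assume first that |u + 4| < 2, so |u| < 6. Then |u^2 - 4u + 15| ≤ 6^2 + 4·6 + 15 = 75.
Hence |(u^3 - u - 3) + 63| ≤ 75|u + 4| < eps provided |u + 4| < eps/75.
Choosing delta = min(2, eps/75) ensures both conditions, hence |(u^3 - u - 3) + 63| < eps.

delta = min(2, eps/75)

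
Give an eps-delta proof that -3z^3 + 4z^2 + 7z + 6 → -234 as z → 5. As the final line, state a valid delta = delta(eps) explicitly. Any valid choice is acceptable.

Let eps > 0. We want delta > 0 such that 0 < |z − 5| < delta implies |(-3z^3 + 4z^2 + 7z + 6) + 234| < eps.
(-3z^3 + 4z^2 + 7z + 6) + 234 = -3z^3 + 4z^2 + 7z + 240 = (z − 5)(-3z^2 - 11z - 48).
So |(-3z^3 + 4z^2 + 7z + 6) + 234| = |z − 5|·|-3z^2 - 11z - 48|.
Assume first that |z − 5| < 1, so |z| < 6. Then |-3z^2 - 11z - 48| ≤ 3·6^2 + 11·6 + 48 = 222.
Hence |(-3z^3 + 4z^2 + 7z + 6) + 234| ≤ 222|z − 5| < eps provided |z − 5| < eps/222.
Take delta = min(1, eps/222). Then 0 < |z − 5| < delta gives both |z − 5| < 1 and |z − 5| < eps/222, so |(-3z^3 + 4z^2 + 7z + 6) + 234| < eps.

delta = min(1, eps/222)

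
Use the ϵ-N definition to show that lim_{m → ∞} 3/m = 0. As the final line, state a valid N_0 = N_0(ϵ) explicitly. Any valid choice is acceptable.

N_0 = 3/ϵ

Fix ϵ > 0. For m ≥ 1, |3/m − 0| = 3/(m) ≤ 3/m.
We need 3/m < ϵ, i.e. m > 3/ϵ.
Take N_0 = 3/ϵ. If m > N_0 then |3/m| ≤ 3/m < ϵ.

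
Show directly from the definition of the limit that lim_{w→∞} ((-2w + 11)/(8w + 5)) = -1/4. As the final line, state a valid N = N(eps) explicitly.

Let eps > 0. We seek N > 0 such that w > N implies |(-2w + 11)/(8w + 5) + 1/4| < eps.
(-2w + 11)/(8w + 5) + 1/4 = (8(-2w + 11) − (-2)(8w + 5)) / (8(8w + 5)) = 98/(8(8w + 5)).
For w > 0 we have 8w + 5 > 8w, so |(-2w + 11)/(8w + 5) + 1/4| = 98/(8(8w + 5)) < 98/(8·8w) = (49/32)/w.
Thus |(-2w + 11)/(8w + 5) + 1/4| < eps whenever w > (49/32)/eps.
Take N = (49/32)/eps. If w > N then |(-2w + 11)/(8w + 5) + 1/4| < (49/32)/w < eps.

N = (49/32)/eps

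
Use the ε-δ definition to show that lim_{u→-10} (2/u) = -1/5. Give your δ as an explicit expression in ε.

Let ε > 0 be given. We seek δ > 0 such that 0 < |u + 10| < δ implies |2/u + 1/5| < ε.
|2/u + 1/5| = 2·|-10 − u|/(10·|u|) = 2|u + 10|/(10|u|).
Require δ ≤ 5 so that |u| > 10 − 5 = 5, hence 10|u| > 50.
Then |2/u + 1/5| < 2|u + 10|/50, which is < ε when |u + 10| < 25ε.
Take δ = min(5, 25ε). Then 0 < |u + 10| < δ gives both |u + 10| < 5 and |u + 10| < 25ε, so |2/u + 1/5| < ε.

δ = min(5, 25ε)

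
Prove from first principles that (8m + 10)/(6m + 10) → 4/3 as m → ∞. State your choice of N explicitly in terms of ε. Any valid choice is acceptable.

Suppose ε > 0. For m ≥ 1, |(8m + 10)/(6m + 10) − (4/3)| = |-20|/(6(6m + 10)) = 20/(6(6m + 10)).
Since 6m + 10 ≥ 6m for m ≥ 1, this is ≤ 20/(6·6m) = (5/9)/m.
So |(8m + 10)/(6m + 10) − (4/3)| < ε whenever m > (5/9)/ε.
Take N = (5/9)/ε. If m > N then |(8m + 10)/(6m + 10) − (4/3)| ≤ (5/9)/m < ε.

N = (5/9)/ε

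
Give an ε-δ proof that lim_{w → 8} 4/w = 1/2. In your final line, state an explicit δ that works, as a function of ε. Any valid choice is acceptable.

δ = min(4, 8ε)

Let ε > 0 be given. We seek δ > 0 such that 0 < |w − 8| < δ implies |4/w − (1/2)| < ε.
|4/w − (1/2)| = 4·|8 − w|/(8·|w|) = 4|w − 8|/(8|w|).
Restrict δ ≤ 4. Then |w − 8| < 4 gives |w| > 4, so 8|w| > 32.
Then |4/w − (1/2)| < 4|w − 8|/32, which is < ε when |w − 8| < 8ε.
Take δ = min(4, 8ε). Then 0 < |w − 8| < δ gives both |w − 8| < 4 and |w − 8| < 8ε, so |4/w − (1/2)| < ε.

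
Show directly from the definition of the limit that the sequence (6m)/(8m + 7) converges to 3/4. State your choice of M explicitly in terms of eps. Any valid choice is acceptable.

M = (21/32)/eps

Let eps > 0. For m ≥ 1, |(6m)/(8m + 7) − (3/4)| = |-42|/(8(8m + 7)) = 42/(8(8m + 7)).
Since 8m + 7 ≥ 8m for m ≥ 1, this is ≤ 42/(8·8m) = (21/32)/m.
So |(6m)/(8m + 7) − (3/4)| < eps whenever m > (21/32)/eps.
Take M = (21/32)/eps. If m > M then |(6m)/(8m + 7) − (3/4)| ≤ (21/32)/m < eps.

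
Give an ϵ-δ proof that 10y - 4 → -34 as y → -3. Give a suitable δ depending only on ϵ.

Fix ϵ > 0. We need δ > 0 so that 0 < |y + 3| < δ implies |(10y - 4) + 34| < ϵ.
Since (10y - 4) + 34 = 10(y + 3), we have |(10y - 4) + 34| = 10|y + 3|.
So 10|y + 3| < ϵ exactly when |y + 3| < ϵ/10.
Choosing δ = ϵ/10 gives |(10y - 4) + 34| = 10|y + 3| < ϵ whenever |y + 3| < δ.

δ = ϵ/10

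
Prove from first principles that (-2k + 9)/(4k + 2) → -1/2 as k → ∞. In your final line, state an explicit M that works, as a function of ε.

M = (5/2)/ε

Suppose ε > 0. For k ≥ 1, |(-2k + 9)/(4k + 2) + 1/2| = |40|/(4(4k + 2)) = 40/(4(4k + 2)).
Since 4k + 2 ≥ 4k for k ≥ 1, this is ≤ 40/(4·4k) = (5/2)/k.
So |(-2k + 9)/(4k + 2) + 1/2| < ε whenever k > (5/2)/ε.
Take M = (5/2)/ε. If k > M then |(-2k + 9)/(4k + 2) + 1/2| ≤ (5/2)/k < ε.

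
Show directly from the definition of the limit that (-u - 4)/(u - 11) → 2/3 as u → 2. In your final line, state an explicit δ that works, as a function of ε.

Suppose ε > 0. We want δ > 0 with 0 < |u − 2| < δ ⇒ |(-u - 4)/(u - 11) − (2/3)| < ε.
Combining over a common denominator, (-u - 4)/(u - 11) − (2/3) = [(-u - 4)·(-9) − (-6)·(u - 11)] / [(-9)·(u - 11)] = 15(u − 2) / ((-9)(u - 11)).
So |(-u - 4)/(u - 11) − (2/3)| = 15|u − 2| / (9·|u − 11|).
Require δ ≤ 9/2, so |u − 11| ≥ |-9| − |u − 2| > 9 − 9/2 = 9/2.
Hence |(-u - 4)/(u - 11) − (2/3)| < 15|u − 2|/(9·(9/2)) = (10/27)|u − 2|, which is < ε once |u − 2| < (27/10)ε.
Take δ = min(9/2, (27/10)ε). Then 0 < |u − 2| < δ forces both bounds, so |(-u - 4)/(u - 11) − (2/3)| < ε.

δ = min(9/2, (27/10)ε)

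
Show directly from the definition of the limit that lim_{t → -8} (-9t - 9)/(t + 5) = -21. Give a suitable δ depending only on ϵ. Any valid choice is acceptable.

δ = min(3/2, (1/8)ϵ)

Fix ϵ > 0. We want δ > 0 with 0 < |t + 8| < δ ⇒ |(-9t - 9)/(t + 5) + 21| < ϵ.
Combining over a common denominator, (-9t - 9)/(t + 5) + 21 = [(-9t - 9)·(-3) − 63·(t + 5)] / [(-3)·(t + 5)] = -36(t + 8) / ((-3)(t + 5)).
So |(-9t - 9)/(t + 5) + 21| = 36|t + 8| / (3·|t + 5|).
Require δ ≤ 3/2, so |t + 5| ≥ |-3| − |t + 8| > 3 − 3/2 = 3/2.
Hence |(-9t - 9)/(t + 5) + 21| < 36|t + 8|/(3·(3/2)) = 8|t + 8|, which is < ϵ once |t + 8| < (1/8)ϵ.
Take δ = min(3/2, (1/8)ϵ). Then 0 < |t + 8| < δ forces both bounds, so |(-9t - 9)/(t + 5) + 21| < ϵ.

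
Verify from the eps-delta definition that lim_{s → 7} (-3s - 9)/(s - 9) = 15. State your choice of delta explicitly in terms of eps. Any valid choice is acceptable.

Suppose eps > 0. We want delta > 0 with 0 < |s − 7| < delta ⇒ |(-3s - 9)/(s - 9) − 15| < eps.
Combining over a common denominator, (-3s - 9)/(s - 9) − 15 = [(-3s - 9)·(-2) − (-30)·(s - 9)] / [(-2)·(s - 9)] = 36(s − 7) / ((-2)(s - 9)).
So |(-3s - 9)/(s - 9) − 15| = 36|s − 7| / (2·|s − 9|).
Restrict delta ≤ 1. Then |s − 7| < 1 gives |s − 9| = |(s − 7) + (-2)| ≥ 2 − 1 = 1.
Hence |(-3s - 9)/(s - 9) − 15| < 36|s − 7|/(2·1) = 18|s − 7|, which is < eps once |s − 7| < (1/18)eps.
Take delta = min(1, (1/18)eps). Then 0 < |s − 7| < delta forces both bounds, so |(-3s - 9)/(s - 9) − 15| < eps.

delta = min(1, (1/18)eps)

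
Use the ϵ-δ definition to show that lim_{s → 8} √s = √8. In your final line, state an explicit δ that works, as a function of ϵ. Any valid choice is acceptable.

Let ϵ > 0. We want δ > 0 such that 0 < |s − 8| < δ implies |√s − √8| < ϵ.
Multiplying by the conjugate, |√s − √8| = |s − 8|/(√s + √8).
Restrict δ ≤ 8 so that |s − 8| < 8 forces s > 0, and then √s + √8 > √8.
Hence |√s − √8| < |s − 8|/√8, which is < ϵ once |s − 8| < √8·ϵ.
Take δ = min(8, √8·ϵ). If 0 < |s − 8| < δ then s > 0 and |√s − √8| < |s − 8|/√8 < ϵ.

δ = min(8, √8·ϵ)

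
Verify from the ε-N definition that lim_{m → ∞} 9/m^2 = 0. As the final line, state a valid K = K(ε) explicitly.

K = (9/ε)^{1/2}

Fix ε > 0. For m ≥ 1, |9/m^2 − 0| = 9/m^2.
9/m^2 < ε ⇔ m^2 > 9/ε ⇔ m > (9/ε)^{1/2}.
Take K = (9/ε)^{1/2}. Then m > K implies 9/m^2 < ε.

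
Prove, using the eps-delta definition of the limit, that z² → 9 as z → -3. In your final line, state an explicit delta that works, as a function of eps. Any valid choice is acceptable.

Let eps > 0 be given. We seek delta > 0 with 0 < |z + 3| < delta ⇒ |z² − 9| < eps.
Factor: z² − 9 = (z + 3)(z - 3), so |z² − 9| = |z + 3|·|z - 3|.
Restrict delta ≤ 2. Then |z + 3| < 2 gives |z| < 5, so by the triangle inequality |z - 3| ≤ 5 + 3 = 8.
Hence |z² − 9| ≤ 8|z + 3|, which is < eps once |z + 3| < eps/8.
Take delta = min(2, eps/8). If 0 < |z + 3| < delta then both bounds hold and |z² − 9| ≤ 8|z + 3| < 8·(eps/8) = eps.

delta = min(2, eps/8)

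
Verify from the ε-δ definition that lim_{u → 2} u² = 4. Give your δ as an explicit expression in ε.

Suppose ε > 0. We seek δ > 0 with 0 < |u − 2| < δ ⇒ |u² − 4| < ε.
Factor: u² − 4 = (u − 2)(u + 2), so |u² − 4| = |u − 2|·|u + 2|.
Impose δ ≤ 2 so that |u| < 4; then |u + 2| ≤ 6.
Hence |u² − 4| ≤ 6|u − 2|, which is < ε once |u − 2| < ε/6.
Take δ = min(2, ε/6). If 0 < |u − 2| < δ then both bounds hold and |u² − 4| ≤ 6|u − 2| < 6·(ε/6) = ε.

δ = min(2, ε/6)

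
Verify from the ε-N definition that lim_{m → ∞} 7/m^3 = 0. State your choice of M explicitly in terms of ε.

Let ε > 0. For m ≥ 1, |7/m^3 − 0| = 7/m^3.
7/m^3 < ε ⇔ m^3 > 7/ε ⇔ m > (7/ε)^{1/3}.
Take M = (7/ε)^{1/3}. Then m > M implies 7/m^3 < ε.

M = (7/ε)^{1/3}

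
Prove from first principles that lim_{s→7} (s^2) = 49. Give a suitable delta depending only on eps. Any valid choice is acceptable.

Let eps > 0. We seek delta > 0 with 0 < |s − 7| < delta ⇒ |s^2 − 49| < eps.
Factor: s^2 − 49 = (s − 7)(s + 7), so |s^2 − 49| = |s − 7|·|s + 7|.
Impose delta ≤ 1 so that |s| < 8; then |s + 7| ≤ 15.
Hence |s^2 − 49| ≤ 15|s − 7|, which is < eps once |s − 7| < eps/15.
Take delta = min(1, eps/15). If 0 < |s − 7| < delta then both bounds hold and |s^2 − 49| ≤ 15|s − 7| < 15·(eps/15) = eps.

delta = min(1, eps/15)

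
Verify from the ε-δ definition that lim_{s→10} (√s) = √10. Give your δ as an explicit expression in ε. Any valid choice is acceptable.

δ = min(10, √10·ε)

Let ε > 0 be given. We want δ > 0 such that 0 < |s − 10| < δ implies |√s − √10| < ε.
Multiplying by the conjugate, |√s − √10| = |s − 10|/(√s + √10).
Restrict δ ≤ 10 so that |s − 10| < 10 forces s > 0, and then √s + √10 > √10.
Hence |√s − √10| < |s − 10|/√10, which is < ε once |s − 10| < √10·ε.
Take δ = min(10, √10·ε). If 0 < |s − 10| < δ then s > 0 and |√s − √10| < |s − 10|/√10 < ε.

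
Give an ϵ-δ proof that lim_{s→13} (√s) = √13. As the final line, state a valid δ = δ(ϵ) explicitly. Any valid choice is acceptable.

Suppose ϵ > 0. We want δ > 0 such that 0 < |s − 13| < δ implies |√s − √13| < ϵ.
Rationalise: √s − √13 = (s − 13)/(√s + √13), so |√s − √13| = |s − 13|/(√s + √13).
Restrict δ ≤ 13 so that |s − 13| < 13 forces s > 0, and then √s + √13 > √13.
Hence |√s − √13| < |s − 13|/√13, which is < ϵ once |s − 13| < √13·ϵ.
Take δ = min(13, √13·ϵ). If 0 < |s − 13| < δ then s > 0 and |√s − √13| < |s − 13|/√13 < ϵ.

δ = min(13, √13·ϵ)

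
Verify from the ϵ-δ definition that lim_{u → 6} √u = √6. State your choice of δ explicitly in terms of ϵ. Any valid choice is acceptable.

δ = min(6, √6·ϵ)

Let ϵ > 0 be given. We want δ > 0 such that 0 < |u − 6| < δ implies |√u − √6| < ϵ.
Rationalise: √u − √6 = (u − 6)/(√u + √6), so |√u − √6| = |u − 6|/(√u + √6).
Restrict δ ≤ 6 so that |u − 6| < 6 forces u > 0, and then √u + √6 > √6.
Hence |√u − √6| < |u − 6|/√6, which is < ϵ once |u − 6| < √6·ϵ.
Take δ = min(6, √6·ϵ). If 0 < |u − 6| < δ then u > 0 and |√u − √6| < |u − 6|/√6 < ϵ.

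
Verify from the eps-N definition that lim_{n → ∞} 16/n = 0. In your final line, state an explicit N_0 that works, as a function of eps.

Suppose eps > 0. For n ≥ 1, |16/n − 0| = 16/(n) ≤ 16/n.
We need 16/n < eps, i.e. n > 16/eps.
Take N_0 = 16/eps. If n > N_0 then |16/n| ≤ 16/n < eps.

N_0 = 16/eps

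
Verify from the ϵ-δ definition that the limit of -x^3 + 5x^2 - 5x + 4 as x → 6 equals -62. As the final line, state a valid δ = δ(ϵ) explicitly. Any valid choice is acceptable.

δ = min(1, ϵ/67)

Fix ϵ > 0. We want δ > 0 such that 0 < |x − 6| < δ implies |(-x^3 + 5x^2 - 5x + 4) + 62| < ϵ.
(-x^3 + 5x^2 - 5x + 4) + 62 = -x^3 + 5x^2 - 5x + 66 = (x − 6)(-x^2 - x - 11).
So |(-x^3 + 5x^2 - 5x + 4) + 62| = |x − 6|·|-x^2 - x - 11|.
Require δ ≤ 1. Then |x − 6| < 1 gives |x| < 7, and by the triangle inequality |-x^2 - x - 11| ≤ 7^2 + 7 + 11 = 67.
Hence |(-x^3 + 5x^2 - 5x + 4) + 62| ≤ 67|x − 6| < ϵ provided |x − 6| < ϵ/67.
Take δ = min(1, ϵ/67). Then 0 < |x − 6| < δ gives both |x − 6| < 1 and |x − 6| < ϵ/67, so |(-x^3 + 5x^2 - 5x + 4) + 62| < ϵ.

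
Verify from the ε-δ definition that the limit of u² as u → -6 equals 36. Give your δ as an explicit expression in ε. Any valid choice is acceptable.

Suppose ε > 0. We seek δ > 0 with 0 < |u + 6| < δ ⇒ |u² − 36| < ε.
Factor: u² − 36 = (u + 6)(u - 6), so |u² − 36| = |u + 6|·|u - 6|.
Impose δ ≤ 2 so that |u| < 8; then |u - 6| ≤ 14.
Hence |u² − 36| ≤ 14|u + 6|, which is < ε once |u + 6| < ε/14.
Take δ = min(2, ε/14). If 0 < |u + 6| < δ then both bounds hold and |u² − 36| ≤ 14|u + 6| < 14·(ε/14) = ε.

δ = min(2, ε/14)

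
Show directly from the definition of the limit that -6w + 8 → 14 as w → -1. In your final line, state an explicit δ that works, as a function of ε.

δ = ε/6

Fix ε > 0. We need δ > 0 so that 0 < |w + 1| < δ implies |(-6w + 8) − 14| < ε.
Since (-6w + 8) − 14 = -6(w + 1), we have |(-6w + 8) − 14| = 6|w + 1|.
Thus it suffices that |w + 1| < ε/6.
Take δ = ε/6. If 0 < |w + 1| < δ then |(-6w + 8) − 14| = 6|w + 1| < 6·(ε/6) = ε.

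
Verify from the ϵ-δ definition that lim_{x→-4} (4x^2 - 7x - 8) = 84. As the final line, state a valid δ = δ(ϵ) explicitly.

δ = min(2, ϵ/47)

Fix ϵ > 0. We want δ > 0 such that 0 < |x + 4| < δ implies |(4x^2 - 7x - 8) − 84| < ϵ.
(4x^2 - 7x - 8) − 84 = 4x^2 - 7x - 92 = (x + 4)(4x - 23).
So |(4x^2 - 7x - 8) − 84| = |x + 4|·|4x - 23|.
Require δ ≤ 2. Then |x + 4| < 2 gives |x| < 6, and by the triangle inequality |4x - 23| ≤ 4·6 + 23 = 47.
Hence |(4x^2 - 7x - 8) − 84| ≤ 47|x + 4| < ϵ provided |x + 4| < ϵ/47.
Choosing δ = min(2, ϵ/47) ensures both conditions, hence |(4x^2 - 7x - 8) − 84| < ϵ.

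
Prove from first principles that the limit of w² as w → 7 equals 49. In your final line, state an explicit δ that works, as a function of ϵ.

Let ϵ > 0. We seek δ > 0 with 0 < |w − 7| < δ ⇒ |w² − 49| < ϵ.
Factor: w² − 49 = (w − 7)(w + 7), so |w² − 49| = |w − 7|·|w + 7|.
Impose δ ≤ 1 so that |w| < 8; then |w + 7| ≤ 15.
Hence |w² − 49| ≤ 15|w − 7|, which is < ϵ once |w − 7| < ϵ/15.
Take δ = min(1, ϵ/15). If 0 < |w − 7| < δ then both bounds hold and |w² − 49| ≤ 15|w − 7| < 15·(ϵ/15) = ϵ.

δ = min(1, ϵ/15)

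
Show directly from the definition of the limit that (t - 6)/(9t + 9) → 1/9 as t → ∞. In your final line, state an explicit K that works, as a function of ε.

Let ε > 0. We seek K > 0 such that t > K implies |(t - 6)/(9t + 9) − (1/9)| < ε.
(t - 6)/(9t + 9) − (1/9) = (9(t - 6) − (9t + 9)) / (9(9t + 9)) = -63/(9(9t + 9)).
For t > 0 we have 9t + 9 > 9t, so |(t - 6)/(9t + 9) − (1/9)| = 63/(9(9t + 9)) < 63/(9·9t) = (7/9)/t.
Thus |(t - 6)/(9t + 9) − (1/9)| < ε whenever t > (7/9)/ε.
Take K = (7/9)/ε. If t > K then |(t - 6)/(9t + 9) − (1/9)| < (7/9)/t < ε.

K = (7/9)/ε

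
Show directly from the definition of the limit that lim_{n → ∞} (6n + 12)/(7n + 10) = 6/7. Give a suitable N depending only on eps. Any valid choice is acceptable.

Suppose eps > 0. For n ≥ 1, |(6n + 12)/(7n + 10) − (6/7)| = |24|/(7(7n + 10)) = 24/(7(7n + 10)).
Since 7n + 10 ≥ 7n for n ≥ 1, this is ≤ 24/(7·7n) = (24/49)/n.
So |(6n + 12)/(7n + 10) − (6/7)| < eps whenever n > (24/49)/eps.
Take N = (24/49)/eps. If n > N then |(6n + 12)/(7n + 10) − (6/7)| ≤ (24/49)/n < eps.

N = (24/49)/eps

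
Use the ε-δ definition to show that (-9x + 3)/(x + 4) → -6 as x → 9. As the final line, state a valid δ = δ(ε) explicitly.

Let ε > 0. We want δ > 0 with 0 < |x − 9| < δ ⇒ |(-9x + 3)/(x + 4) + 6| < ε.
Combining over a common denominator, (-9x + 3)/(x + 4) + 6 = [(-9x + 3)·13 − (-78)·(x + 4)] / [13·(x + 4)] = -39(x − 9) / (13(x + 4)).
So |(-9x + 3)/(x + 4) + 6| = 39|x − 9| / (13·|x + 4|).
Restrict δ ≤ 13/2. Then |x − 9| < 13/2 gives |x + 4| = |(x − 9) + 13| ≥ 13 − 13/2 = 13/2.
Hence |(-9x + 3)/(x + 4) + 6| < 39|x − 9|/(13·(13/2)) = (6/13)|x − 9|, which is < ε once |x − 9| < (13/6)ε.
Take δ = min(13/2, (13/6)ε). Then 0 < |x − 9| < δ forces both bounds, so |(-9x + 3)/(x + 4) + 6| < ε.

δ = min(13/2, (13/6)ε)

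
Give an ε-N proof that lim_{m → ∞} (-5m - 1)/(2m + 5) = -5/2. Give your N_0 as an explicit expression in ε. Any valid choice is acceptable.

Fix ε > 0. For m ≥ 1, |(-5m - 1)/(2m + 5) + 5/2| = |23|/(2(2m + 5)) = 23/(2(2m + 5)).
Since 2m + 5 ≥ 2m for m ≥ 1, this is ≤ 23/(2·2m) = (23/4)/m.
So |(-5m - 1)/(2m + 5) + 5/2| < ε whenever m > (23/4)/ε.
Take N_0 = (23/4)/ε. If m > N_0 then |(-5m - 1)/(2m + 5) + 5/2| ≤ (23/4)/m < ε.

N_0 = (23/4)/ε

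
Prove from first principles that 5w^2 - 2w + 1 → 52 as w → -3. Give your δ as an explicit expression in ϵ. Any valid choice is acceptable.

δ = min(2, ϵ/42)

Suppose ϵ > 0. We want δ > 0 such that 0 < |w + 3| < δ implies |(5w^2 - 2w + 1) − 52| < ϵ.
(5w^2 - 2w + 1) − 52 = 5w^2 - 2w - 51 = (w + 3)(5w - 17).
So |(5w^2 - 2w + 1) − 52| = |w + 3|·|5w - 17|.
Assume first that |w + 3| < 2, so |w| < 5. Then |5w - 17| ≤ 5·5 + 17 = 42.
Hence |(5w^2 - 2w + 1) − 52| ≤ 42|w + 3| < ϵ provided |w + 3| < ϵ/42.
Take δ = min(2, ϵ/42). Then 0 < |w + 3| < δ gives both |w + 3| < 2 and |w + 3| < ϵ/42, so |(5w^2 - 2w + 1) − 52| < ϵ.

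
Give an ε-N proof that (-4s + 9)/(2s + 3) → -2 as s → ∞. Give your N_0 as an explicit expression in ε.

N_0 = (15/2)/ε

Let ε > 0 be given. We seek N_0 > 0 such that s > N_0 implies |(-4s + 9)/(2s + 3) + 2| < ε.
(-4s + 9)/(2s + 3) + 2 = (2(-4s + 9) − (-4)(2s + 3)) / (2(2s + 3)) = 30/(2(2s + 3)).
For s > 0 we have 2s + 3 > 2s, so |(-4s + 9)/(2s + 3) + 2| = 30/(2(2s + 3)) < 30/(2·2s) = (15/2)/s.
Thus |(-4s + 9)/(2s + 3) + 2| < ε whenever s > (15/2)/ε.
Take N_0 = (15/2)/ε. If s > N_0 then |(-4s + 9)/(2s + 3) + 2| < (15/2)/s < ε.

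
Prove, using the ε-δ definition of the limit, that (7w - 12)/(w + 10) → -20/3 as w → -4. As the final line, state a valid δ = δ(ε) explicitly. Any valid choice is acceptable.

Fix ε > 0. We want δ > 0 with 0 < |w + 4| < δ ⇒ |(7w - 12)/(w + 10) + 20/3| < ε.
Combining over a common denominator, (7w - 12)/(w + 10) + 20/3 = [(7w - 12)·6 − (-40)·(w + 10)] / [6·(w + 10)] = 82(w + 4) / (6(w + 10)).
So |(7w - 12)/(w + 10) + 20/3| = 82|w + 4| / (6·|w + 10|).
Require δ ≤ 3, so |w + 10| ≥ |6| − |w + 4| > 6 − 3 = 3.
Hence |(7w - 12)/(w + 10) + 20/3| < 82|w + 4|/(6·3) = (41/9)|w + 4|, which is < ε once |w + 4| < (9/41)ε.
Take δ = min(3, (9/41)ε). Then 0 < |w + 4| < δ forces both bounds, so |(7w - 12)/(w + 10) + 20/3| < ε.

δ = min(3, (9/41)ε)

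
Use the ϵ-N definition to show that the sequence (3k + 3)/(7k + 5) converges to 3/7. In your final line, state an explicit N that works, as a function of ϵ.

N = (6/49)/ϵ

Let ϵ > 0. For k ≥ 1, |(3k + 3)/(7k + 5) − (3/7)| = |6|/(7(7k + 5)) = 6/(7(7k + 5)).
Since 7k + 5 ≥ 7k for k ≥ 1, this is ≤ 6/(7·7k) = (6/49)/k.
So |(3k + 3)/(7k + 5) − (3/7)| < ϵ whenever k > (6/49)/ϵ.
Take N = (6/49)/ϵ. If k > N then |(3k + 3)/(7k + 5) − (3/7)| ≤ (6/49)/k < ϵ.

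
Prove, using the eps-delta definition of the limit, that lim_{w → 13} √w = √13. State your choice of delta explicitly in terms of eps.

delta = min(13, √13·eps)

Fix eps > 0. We want delta > 0 such that 0 < |w − 13| < delta implies |√w − √13| < eps.
Multiplying by the conjugate, |√w − √13| = |w − 13|/(√w + √13).
Restrict delta ≤ 13 so that |w − 13| < 13 forces w > 0, and then √w + √13 > √13.
Hence |√w − √13| < |w − 13|/√13, which is < eps once |w − 13| < √13·eps.
Take delta = min(13, √13·eps). If 0 < |w − 13| < delta then w > 0 and |√w − √13| < |w − 13|/√13 < eps.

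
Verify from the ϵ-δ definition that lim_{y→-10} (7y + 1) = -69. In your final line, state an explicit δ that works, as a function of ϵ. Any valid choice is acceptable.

Fix ϵ > 0. We need δ > 0 so that 0 < |y + 10| < δ implies |(7y + 1) + 69| < ϵ.
|(7y + 1) + 69| = |7y + 70| = 7|y + 10|.
So 7|y + 10| < ϵ exactly when |y + 10| < ϵ/7.
Choosing δ = ϵ/7 gives |(7y + 1) + 69| = 7|y + 10| < ϵ whenever |y + 10| < δ.

δ = ϵ/7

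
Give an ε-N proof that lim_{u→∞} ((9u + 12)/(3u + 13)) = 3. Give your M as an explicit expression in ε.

M = 9/ε

Let ε > 0 be given. We seek M > 0 such that u > M implies |(9u + 12)/(3u + 13) − 3| < ε.
(9u + 12)/(3u + 13) − 3 = (3(9u + 12) − 9(3u + 13)) / (3(3u + 13)) = -81/(3(3u + 13)).
For u > 0 we have 3u + 13 > 3u, so |(9u + 12)/(3u + 13) − 3| = 81/(3(3u + 13)) < 81/(3·3u) = 9/u.
Thus |(9u + 12)/(3u + 13) − 3| < ε whenever u > 9/ε.
Take M = 9/ε. If u > M then |(9u + 12)/(3u + 13) − 3| < 9/u < ε.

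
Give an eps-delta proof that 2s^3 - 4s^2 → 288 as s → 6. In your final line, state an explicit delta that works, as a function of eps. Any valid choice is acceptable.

delta = min(1, eps/202)

Let eps > 0. We want delta > 0 such that 0 < |s − 6| < delta implies |(2s^3 - 4s^2) − 288| < eps.
(2s^3 - 4s^2) − 288 = 2s^3 - 4s^2 - 288 = (s − 6)(2s^2 + 8s + 48).
So |(2s^3 - 4s^2) − 288| = |s − 6|·|2s^2 + 8s + 48|.
Require delta ≤ 1. Then |s − 6| < 1 gives |s| < 7, and by the triangle inequality |2s^2 + 8s + 48| ≤ 2·7^2 + 8·7 + 48 = 202.
Hence |(2s^3 - 4s^2) − 288| ≤ 202|s − 6| < eps provided |s − 6| < eps/202.
Choosing delta = min(1, eps/202) ensures both conditions, hence |(2s^3 - 4s^2) − 288| < eps.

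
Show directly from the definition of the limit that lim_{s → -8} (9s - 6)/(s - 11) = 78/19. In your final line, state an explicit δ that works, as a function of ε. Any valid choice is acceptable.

Let ε > 0 be given. We want δ > 0 with 0 < |s + 8| < δ ⇒ |(9s - 6)/(s - 11) − (78/19)| < ε.
Combining over a common denominator, (9s - 6)/(s - 11) − (78/19) = [(9s - 6)·(-19) − (-78)·(s - 11)] / [(-19)·(s - 11)] = -93(s + 8) / ((-19)(s - 11)).
So |(9s - 6)/(s - 11) − (78/19)| = 93|s + 8| / (19·|s − 11|).
Require δ ≤ 19/2, so |s − 11| ≥ |-19| − |s + 8| > 19 − 19/2 = 19/2.
Hence |(9s - 6)/(s - 11) − (78/19)| < 93|s + 8|/(19·(19/2)) = (186/361)|s + 8|, which is < ε once |s + 8| < (361/186)ε.
Take δ = min(19/2, (361/186)ε). Then 0 < |s + 8| < δ forces both bounds, so |(9s - 6)/(s - 11) − (78/19)| < ε.

δ = min(19/2, (361/186)ε)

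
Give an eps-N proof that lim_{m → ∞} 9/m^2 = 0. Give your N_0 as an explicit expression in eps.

N_0 = (9/eps)^{1/2}

Let eps > 0. For m ≥ 1, |9/m^2 − 0| = 9/m^2.
9/m^2 < eps ⇔ m^2 > 9/eps ⇔ m > (9/eps)^{1/2}.
Take N_0 = (9/eps)^{1/2}. Then m > N_0 implies 9/m^2 < eps.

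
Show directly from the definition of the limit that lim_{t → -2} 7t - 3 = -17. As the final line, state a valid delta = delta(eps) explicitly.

delta = eps/7

Fix eps > 0. We need delta > 0 so that 0 < |t + 2| < delta implies |(7t - 3) + 17| < eps.
|(7t - 3) + 17| = |7t + 14| = 7|t + 2|.
So 7|t + 2| < eps exactly when |t + 2| < eps/7.
Take delta = eps/7. If 0 < |t + 2| < delta then |(7t - 3) + 17| = 7|t + 2| < 7·(eps/7) = eps.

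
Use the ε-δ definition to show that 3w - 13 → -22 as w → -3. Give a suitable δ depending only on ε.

Suppose ε > 0. We need δ > 0 so that 0 < |w + 3| < δ implies |(3w - 13) + 22| < ε.
Since (3w - 13) + 22 = 3(w + 3), we have |(3w - 13) + 22| = 3|w + 3|.
So 3|w + 3| < ε exactly when |w + 3| < ε/3.
Choosing δ = ε/3 gives |(3w - 13) + 22| = 3|w + 3| < ε whenever |w + 3| < δ.

δ = ε/3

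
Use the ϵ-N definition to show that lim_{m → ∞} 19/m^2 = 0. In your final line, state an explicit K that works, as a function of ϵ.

K = (19/ϵ)^{1/2}

Suppose ϵ > 0. For m ≥ 1, |19/m^2 − 0| = 19/m^2.
19/m^2 < ϵ ⇔ m^2 > 19/ϵ ⇔ m > (19/ϵ)^{1/2}.
Take K = (19/ϵ)^{1/2}. Then m > K implies 19/m^2 < ϵ.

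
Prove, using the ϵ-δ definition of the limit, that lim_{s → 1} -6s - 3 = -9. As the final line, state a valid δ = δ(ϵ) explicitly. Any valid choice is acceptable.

δ = ϵ/6

Suppose ϵ > 0. We need δ > 0 so that 0 < |s − 1| < δ implies |(-6s - 3) + 9| < ϵ.
|(-6s - 3) + 9| = |-6s + 6| = 6|s − 1|.
So 6|s − 1| < ϵ exactly when |s − 1| < ϵ/6.
Choosing δ = ϵ/6 gives |(-6s - 3) + 9| = 6|s − 1| < ϵ whenever |s − 1| < δ.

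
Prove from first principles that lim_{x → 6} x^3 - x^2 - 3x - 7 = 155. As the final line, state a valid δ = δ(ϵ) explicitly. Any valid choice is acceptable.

Let ϵ > 0. We want δ > 0 such that 0 < |x − 6| < δ implies |(x^3 - x^2 - 3x - 7) − 155| < ϵ.
(x^3 - x^2 - 3x - 7) − 155 = x^3 - x^2 - 3x - 162 = (x − 6)(x^2 + 5x + 27).
So |(x^3 - x^2 - 3x - 7) − 155| = |x − 6|·|x^2 + 5x + 27|.
Assume first that |x − 6| < 2, so |x| < 8. Then |x^2 + 5x + 27| ≤ 8^2 + 5·8 + 27 = 131.
Hence |(x^3 - x^2 - 3x - 7) − 155| ≤ 131|x − 6| < ϵ provided |x − 6| < ϵ/131.
Choosing δ = min(2, ϵ/131) ensures both conditions, hence |(x^3 - x^2 - 3x - 7) − 155| < ϵ.

δ = min(2, ϵ/131)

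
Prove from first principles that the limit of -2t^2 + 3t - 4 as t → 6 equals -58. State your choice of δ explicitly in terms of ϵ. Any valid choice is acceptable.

Let ϵ > 0. We want δ > 0 such that 0 < |t − 6| < δ implies |(-2t^2 + 3t - 4) + 58| < ϵ.
(-2t^2 + 3t - 4) + 58 = -2t^2 + 3t + 54 = (t − 6)(-2t - 9).
So |(-2t^2 + 3t - 4) + 58| = |t − 6|·|-2t - 9|.
Require δ ≤ 1. Then |t − 6| < 1 gives |t| < 7, and by the triangle inequality |-2t - 9| ≤ 2·7 + 9 = 23.
Hence |(-2t^2 + 3t - 4) + 58| ≤ 23|t − 6| < ϵ provided |t − 6| < ϵ/23.
Choosing δ = min(1, ϵ/23) ensures both conditions, hence |(-2t^2 + 3t - 4) + 58| < ϵ.

δ = min(1, ϵ/23)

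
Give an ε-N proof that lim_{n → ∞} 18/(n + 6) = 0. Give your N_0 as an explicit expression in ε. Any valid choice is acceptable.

Suppose ε > 0. For n ≥ 1, |18/(n + 6) − 0| = 18/(n + 6) ≤ 18/n.
We need 18/n < ε, i.e. n > 18/ε.
Take N_0 = 18/ε. If n > N_0 then |18/(n + 6)| ≤ 18/n < ε.

N_0 = 18/ε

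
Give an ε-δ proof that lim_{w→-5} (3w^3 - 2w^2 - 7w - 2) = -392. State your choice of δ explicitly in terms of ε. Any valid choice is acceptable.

Let ε > 0 be given. We want δ > 0 such that 0 < |w + 5| < δ implies |(3w^3 - 2w^2 - 7w - 2) + 392| < ε.
(3w^3 - 2w^2 - 7w - 2) + 392 = 3w^3 - 2w^2 - 7w + 390 = (w + 5)(3w^2 - 17w + 78).
So |(3w^3 - 2w^2 - 7w - 2) + 392| = |w + 5|·|3w^2 - 17w + 78|.
Require δ ≤ 1. Then |w + 5| < 1 gives |w| < 6, and by the triangle inequality |3w^2 - 17w + 78| ≤ 3·6^2 + 17·6 + 78 = 288.
Hence |(3w^3 - 2w^2 - 7w - 2) + 392| ≤ 288|w + 5| < ε provided |w + 5| < ε/288.
Choosing δ = min(1, ε/288) ensures both conditions, hence |(3w^3 - 2w^2 - 7w - 2) + 392| < ε.

δ = min(1, ε/288)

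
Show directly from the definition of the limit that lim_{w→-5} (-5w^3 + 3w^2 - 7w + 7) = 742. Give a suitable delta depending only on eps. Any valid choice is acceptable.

delta = min(1, eps/495)

Fix eps > 0. We want delta > 0 such that 0 < |w + 5| < delta implies |(-5w^3 + 3w^2 - 7w + 7) − 742| < eps.
(-5w^3 + 3w^2 - 7w + 7) − 742 = -5w^3 + 3w^2 - 7w - 735 = (w + 5)(-5w^2 + 28w - 147).
So |(-5w^3 + 3w^2 - 7w + 7) − 742| = |w + 5|·|-5w^2 + 28w - 147|.
Assume first that |w + 5| < 1, so |w| < 6. Then |-5w^2 + 28w - 147| ≤ 5·6^2 + 28·6 + 147 = 495.
Hence |(-5w^3 + 3w^2 - 7w + 7) − 742| ≤ 495|w + 5| < eps provided |w + 5| < eps/495.
Take delta = min(1, eps/495). Then 0 < |w + 5| < delta gives both |w + 5| < 1 and |w + 5| < eps/495, so |(-5w^3 + 3w^2 - 7w + 7) − 742| < eps.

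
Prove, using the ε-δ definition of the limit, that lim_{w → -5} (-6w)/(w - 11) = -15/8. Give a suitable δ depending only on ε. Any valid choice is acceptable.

Suppose ε > 0. We want δ > 0 with 0 < |w + 5| < δ ⇒ |(-6w)/(w - 11) + 15/8| < ε.
Combining over a common denominator, (-6w)/(w - 11) + 15/8 = [(-6w)·(-16) − 30·(w - 11)] / [(-16)·(w - 11)] = 66(w + 5) / ((-16)(w - 11)).
So |(-6w)/(w - 11) + 15/8| = 66|w + 5| / (16·|w − 11|).
Require δ ≤ 8, so |w − 11| ≥ |-16| − |w + 5| > 16 − 8 = 8.
Hence |(-6w)/(w - 11) + 15/8| < 66|w + 5|/(16·8) = (33/64)|w + 5|, which is < ε once |w + 5| < (64/33)ε.
Take δ = min(8, (64/33)ε). Then 0 < |w + 5| < δ forces both bounds, so |(-6w)/(w - 11) + 15/8| < ε.

δ = min(8, (64/33)ε)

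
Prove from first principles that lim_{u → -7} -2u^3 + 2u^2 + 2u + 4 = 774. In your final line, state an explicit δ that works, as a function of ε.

δ = min(1, ε/366)

Let ε > 0 be given. We want δ > 0 such that 0 < |u + 7| < δ implies |(-2u^3 + 2u^2 + 2u + 4) − 774| < ε.
(-2u^3 + 2u^2 + 2u + 4) − 774 = -2u^3 + 2u^2 + 2u - 770 = (u + 7)(-2u^2 + 16u - 110).
So |(-2u^3 + 2u^2 + 2u + 4) − 774| = |u + 7|·|-2u^2 + 16u - 110|.
Require δ ≤ 1. Then |u + 7| < 1 gives |u| < 8, and by the triangle inequality |-2u^2 + 16u - 110| ≤ 2·8^2 + 16·8 + 110 = 366.
Hence |(-2u^3 + 2u^2 + 2u + 4) − 774| ≤ 366|u + 7| < ε provided |u + 7| < ε/366.
Take δ = min(1, ε/366). Then 0 < |u + 7| < δ gives both |u + 7| < 1 and |u + 7| < ε/366, so |(-2u^3 + 2u^2 + 2u + 4) − 774| < ε.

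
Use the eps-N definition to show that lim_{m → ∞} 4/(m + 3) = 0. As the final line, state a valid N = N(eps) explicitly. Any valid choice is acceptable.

Suppose eps > 0. For m ≥ 1, |4/(m + 3) − 0| = 4/(m + 3) ≤ 4/m.
We need 4/m < eps, i.e. m > 4/eps.
Take N = 4/eps. If m > N then |4/(m + 3)| ≤ 4/m < eps.

N = 4/eps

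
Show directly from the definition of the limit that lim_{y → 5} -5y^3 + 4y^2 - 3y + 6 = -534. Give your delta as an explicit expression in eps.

Suppose eps > 0. We want delta > 0 such that 0 < |y − 5| < delta implies |(-5y^3 + 4y^2 - 3y + 6) + 534| < eps.
(-5y^3 + 4y^2 - 3y + 6) + 534 = -5y^3 + 4y^2 - 3y + 540 = (y − 5)(-5y^2 - 21y - 108).
So |(-5y^3 + 4y^2 - 3y + 6) + 534| = |y − 5|·|-5y^2 - 21y - 108|.
Assume first that |y − 5| < 1, so |y| < 6. Then |-5y^2 - 21y - 108| ≤ 5·6^2 + 21·6 + 108 = 414.
Hence |(-5y^3 + 4y^2 - 3y + 6) + 534| ≤ 414|y − 5| < eps provided |y − 5| < eps/414.
Take delta = min(1, eps/414). Then 0 < |y − 5| < delta gives both |y − 5| < 1 and |y − 5| < eps/414, so |(-5y^3 + 4y^2 - 3y + 6) + 534| < eps.

delta = min(1, eps/414)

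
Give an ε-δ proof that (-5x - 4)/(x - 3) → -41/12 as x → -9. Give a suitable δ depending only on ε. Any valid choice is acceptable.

Fix ε > 0. We want δ > 0 with 0 < |x + 9| < δ ⇒ |(-5x - 4)/(x - 3) + 41/12| < ε.
Combining over a common denominator, (-5x - 4)/(x - 3) + 41/12 = [(-5x - 4)·(-12) − 41·(x - 3)] / [(-12)·(x - 3)] = 19(x + 9) / ((-12)(x - 3)).
So |(-5x - 4)/(x - 3) + 41/12| = 19|x + 9| / (12·|x − 3|).
Require δ ≤ 6, so |x − 3| ≥ |-12| − |x + 9| > 12 − 6 = 6.
Hence |(-5x - 4)/(x - 3) + 41/12| < 19|x + 9|/(12·6) = (19/72)|x + 9|, which is < ε once |x + 9| < (72/19)ε.
Take δ = min(6, (72/19)ε). Then 0 < |x + 9| < δ forces both bounds, so |(-5x - 4)/(x - 3) + 41/12| < ε.

δ = min(6, (72/19)ε)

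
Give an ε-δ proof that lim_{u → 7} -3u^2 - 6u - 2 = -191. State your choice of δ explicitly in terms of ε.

Suppose ε > 0. We want δ > 0 such that 0 < |u − 7| < δ implies |(-3u^2 - 6u - 2) + 191| < ε.
(-3u^2 - 6u - 2) + 191 = -3u^2 - 6u + 189 = (u − 7)(-3u - 27).
So |(-3u^2 - 6u - 2) + 191| = |u − 7|·|-3u - 27|.
Assume first that |u − 7| < 2, so |u| < 9. Then |-3u - 27| ≤ 3·9 + 27 = 54.
Hence |(-3u^2 - 6u - 2) + 191| ≤ 54|u − 7| < ε provided |u − 7| < ε/54.
Choosing δ = min(2, ε/54) ensures both conditions, hence |(-3u^2 - 6u - 2) + 191| < ε.

δ = min(2, ε/54)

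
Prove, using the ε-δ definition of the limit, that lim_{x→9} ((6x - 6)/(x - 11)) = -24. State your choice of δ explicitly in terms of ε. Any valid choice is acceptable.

δ = min(1, (1/30)ε)

Fix ε > 0. We want δ > 0 with 0 < |x − 9| < δ ⇒ |(6x - 6)/(x - 11) + 24| < ε.
Combining over a common denominator, (6x - 6)/(x - 11) + 24 = [(6x - 6)·(-2) − 48·(x - 11)] / [(-2)·(x - 11)] = -60(x − 9) / ((-2)(x - 11)).
So |(6x - 6)/(x - 11) + 24| = 60|x − 9| / (2·|x − 11|).
Restrict δ ≤ 1. Then |x − 9| < 1 gives |x − 11| = |(x − 9) + (-2)| ≥ 2 − 1 = 1.
Hence |(6x - 6)/(x - 11) + 24| < 60|x − 9|/(2·1) = 30|x − 9|, which is < ε once |x − 9| < (1/30)ε.
Take δ = min(1, (1/30)ε). Then 0 < |x − 9| < δ forces both bounds, so |(6x - 6)/(x - 11) + 24| < ε.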